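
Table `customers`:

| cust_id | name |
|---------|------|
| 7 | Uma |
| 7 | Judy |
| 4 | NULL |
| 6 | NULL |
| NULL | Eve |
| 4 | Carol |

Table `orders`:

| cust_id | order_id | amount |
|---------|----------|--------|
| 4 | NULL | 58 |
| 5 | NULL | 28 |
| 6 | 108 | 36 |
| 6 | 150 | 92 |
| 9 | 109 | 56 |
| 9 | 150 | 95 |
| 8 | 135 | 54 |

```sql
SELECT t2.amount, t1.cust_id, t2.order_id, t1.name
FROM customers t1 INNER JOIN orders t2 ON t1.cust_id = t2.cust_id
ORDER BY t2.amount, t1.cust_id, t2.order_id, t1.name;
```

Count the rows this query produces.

4

INNER JOIN keeps only pairs where the ON condition holds.
Matching on t1.cust_id = t2.cust_id. A NULL in a compared column never satisfies the condition.
- t1 (cust_id=7) has no partner → excluded.
- t1 (cust_id=7) has no partner → excluded.
- t1 (cust_id=4) pairs with 1 row(s) of t2.
- t1 (cust_id=6) pairs with 2 row(s) of t2.
- t1 (cust_id=NULL) has no partner → excluded.
- t1 (cust_id=4) pairs with 1 row(s) of t2.
Total: 4 rows.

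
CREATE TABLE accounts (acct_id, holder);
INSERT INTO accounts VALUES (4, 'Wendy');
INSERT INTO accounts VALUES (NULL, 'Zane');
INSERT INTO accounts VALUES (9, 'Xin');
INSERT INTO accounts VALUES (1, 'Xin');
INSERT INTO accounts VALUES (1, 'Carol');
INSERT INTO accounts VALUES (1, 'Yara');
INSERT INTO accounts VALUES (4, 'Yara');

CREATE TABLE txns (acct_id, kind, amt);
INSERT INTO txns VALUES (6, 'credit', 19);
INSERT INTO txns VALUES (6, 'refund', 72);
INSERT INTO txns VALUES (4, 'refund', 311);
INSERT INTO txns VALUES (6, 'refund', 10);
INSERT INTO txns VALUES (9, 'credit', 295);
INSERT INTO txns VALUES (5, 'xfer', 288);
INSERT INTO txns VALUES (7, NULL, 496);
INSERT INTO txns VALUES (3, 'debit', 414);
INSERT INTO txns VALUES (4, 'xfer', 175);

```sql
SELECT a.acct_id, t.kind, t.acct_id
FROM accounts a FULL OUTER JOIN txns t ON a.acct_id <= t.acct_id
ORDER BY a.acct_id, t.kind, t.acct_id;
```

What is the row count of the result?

45

FULL OUTER JOIN keeps every row from both sides; unmatched rows get NULL for the other side's columns.
Matching on a.acct_id <= t.acct_id. A NULL in a compared column never satisfies the condition.
- acct_id=4: 8 matching t row(s), so 8 row(s) emitted.
- acct_id=NULL: no t row matches, row kept with t columns NULL.
- acct_id=9: 1 matching t row(s), so 1 row(s) emitted.
- acct_id=1: 9 matching t row(s), so 9 row(s) emitted.
- acct_id=1: 9 matching t row(s), so 9 row(s) emitted.
- acct_id=1: 9 matching t row(s), so 9 row(s) emitted.
- acct_id=4: 8 matching t row(s), so 8 row(s) emitted.
Total: 44 matched + 1 padded = 45 rows.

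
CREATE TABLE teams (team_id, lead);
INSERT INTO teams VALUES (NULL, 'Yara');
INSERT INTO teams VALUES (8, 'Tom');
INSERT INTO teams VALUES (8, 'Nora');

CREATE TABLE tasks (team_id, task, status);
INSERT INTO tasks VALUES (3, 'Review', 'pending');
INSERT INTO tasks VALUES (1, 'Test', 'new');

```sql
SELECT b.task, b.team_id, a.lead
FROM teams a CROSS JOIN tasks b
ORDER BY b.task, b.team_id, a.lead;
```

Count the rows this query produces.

6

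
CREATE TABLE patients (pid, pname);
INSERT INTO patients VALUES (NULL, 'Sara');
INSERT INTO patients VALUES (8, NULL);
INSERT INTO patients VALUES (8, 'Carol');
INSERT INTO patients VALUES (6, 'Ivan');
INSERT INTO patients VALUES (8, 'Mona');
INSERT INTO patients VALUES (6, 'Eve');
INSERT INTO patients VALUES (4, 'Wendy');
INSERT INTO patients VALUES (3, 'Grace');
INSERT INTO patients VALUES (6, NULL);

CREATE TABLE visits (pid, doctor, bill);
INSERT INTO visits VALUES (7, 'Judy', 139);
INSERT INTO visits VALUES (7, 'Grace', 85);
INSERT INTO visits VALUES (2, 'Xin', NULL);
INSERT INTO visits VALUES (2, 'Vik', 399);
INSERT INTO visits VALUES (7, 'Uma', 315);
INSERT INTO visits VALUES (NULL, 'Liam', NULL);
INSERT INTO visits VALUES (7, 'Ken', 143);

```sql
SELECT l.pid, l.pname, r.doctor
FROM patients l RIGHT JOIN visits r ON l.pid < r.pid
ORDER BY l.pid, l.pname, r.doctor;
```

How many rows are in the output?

RIGHT JOIN keeps every row from `visits`; unmatched rows get NULL for `patients`'s columns.
Matching on l.pid < r.pid. A NULL in a compared column never satisfies the condition.
- pid=NULL: no matching r row.
- pid=8: no matching r row.
- pid=8: no matching r row.
- pid=6: 4 matching r row(s), so 4 row(s) emitted.
- pid=8: no matching r row.
- pid=6: 4 matching r row(s), so 4 row(s) emitted.
- pid=4: 4 matching r row(s), so 4 row(s) emitted.
- pid=3: 4 matching r row(s), so 4 row(s) emitted.
- pid=6: 4 matching r row(s), so 4 row(s) emitted.
- 3 r row(s) had no l match → kept, l columns NULL.
Total: 20 matched + 3 padded = 23 rows.

23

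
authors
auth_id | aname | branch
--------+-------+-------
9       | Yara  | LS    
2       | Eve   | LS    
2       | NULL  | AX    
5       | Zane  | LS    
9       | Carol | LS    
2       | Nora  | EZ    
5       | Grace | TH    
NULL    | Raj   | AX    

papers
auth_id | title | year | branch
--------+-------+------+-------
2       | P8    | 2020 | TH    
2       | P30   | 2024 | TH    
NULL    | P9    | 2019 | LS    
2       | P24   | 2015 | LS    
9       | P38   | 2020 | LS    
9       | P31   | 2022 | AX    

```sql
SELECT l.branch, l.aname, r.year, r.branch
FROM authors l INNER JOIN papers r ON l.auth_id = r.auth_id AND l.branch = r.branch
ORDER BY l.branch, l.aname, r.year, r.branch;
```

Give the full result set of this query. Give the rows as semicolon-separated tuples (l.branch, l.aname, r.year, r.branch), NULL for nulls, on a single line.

INNER JOIN keeps only pairs where the ON condition holds.
Matching on l.auth_id = r.auth_id AND l.branch = r.branch. A NULL in a compared column never satisfies the condition.
Matched pairs: 3.

(LS, Carol, 2020, LS); (LS, Eve, 2015, LS); (LS, Yara, 2020, LS)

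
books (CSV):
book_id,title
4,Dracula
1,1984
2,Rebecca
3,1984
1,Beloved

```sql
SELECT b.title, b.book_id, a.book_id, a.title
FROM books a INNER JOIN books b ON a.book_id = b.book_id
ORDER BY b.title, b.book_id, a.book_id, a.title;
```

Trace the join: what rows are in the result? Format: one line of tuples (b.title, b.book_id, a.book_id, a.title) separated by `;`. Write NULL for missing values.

INNER JOIN keeps only pairs where the ON condition holds.
Matching on a.book_id = b.book_id.
- a row (book_id=4): matches 1 b row(s) → 1 output row(s).
- a row (book_id=1): matches 2 b row(s) → 2 output row(s).
- a row (book_id=2): matches 1 b row(s) → 1 output row(s).
- a row (book_id=3): matches 1 b row(s) → 1 output row(s).
- a row (book_id=1): matches 2 b row(s) → 2 output row(s).
After projecting and ordering:
b.title | b.book_id | a.book_id | a.title
1984 | 1 | 1 | 1984
1984 | 1 | 1 | Beloved
1984 | 3 | 3 | 1984
Beloved | 1 | 1 | 1984
Beloved | 1 | 1 | Beloved
Dracula | 4 | 4 | Dracula
Rebecca | 2 | 2 | Rebecca

(1984, 1, 1, 1984); (1984, 1, 1, Beloved); (1984, 3, 3, 1984); (Beloved, 1, 1, 1984); (Beloved, 1, 1, Beloved); (Dracula, 4, 4, Dracula); (Rebecca, 2, 2, Rebecca)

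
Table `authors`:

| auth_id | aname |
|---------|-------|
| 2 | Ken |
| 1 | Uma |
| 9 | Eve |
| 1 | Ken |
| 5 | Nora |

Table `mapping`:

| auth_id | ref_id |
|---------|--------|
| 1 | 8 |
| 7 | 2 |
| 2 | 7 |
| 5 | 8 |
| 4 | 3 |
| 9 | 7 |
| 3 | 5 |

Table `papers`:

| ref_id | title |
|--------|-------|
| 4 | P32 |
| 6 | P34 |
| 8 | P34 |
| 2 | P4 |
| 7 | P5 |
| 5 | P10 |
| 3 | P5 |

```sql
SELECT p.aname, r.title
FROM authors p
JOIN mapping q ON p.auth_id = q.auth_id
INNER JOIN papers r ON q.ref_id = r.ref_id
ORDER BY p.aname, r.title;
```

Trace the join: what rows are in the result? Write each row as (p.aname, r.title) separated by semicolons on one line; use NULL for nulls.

Joins associate left-to-right: authors INNER JOIN mapping on auth_id gives 5 intermediate row(s).
Then INNER JOIN `papers r` on ref_id: keep only rows whose q.ref_id appears in r.

(Eve, P5); (Ken, P34); (Ken, P5); (Nora, P34); (Uma, P34)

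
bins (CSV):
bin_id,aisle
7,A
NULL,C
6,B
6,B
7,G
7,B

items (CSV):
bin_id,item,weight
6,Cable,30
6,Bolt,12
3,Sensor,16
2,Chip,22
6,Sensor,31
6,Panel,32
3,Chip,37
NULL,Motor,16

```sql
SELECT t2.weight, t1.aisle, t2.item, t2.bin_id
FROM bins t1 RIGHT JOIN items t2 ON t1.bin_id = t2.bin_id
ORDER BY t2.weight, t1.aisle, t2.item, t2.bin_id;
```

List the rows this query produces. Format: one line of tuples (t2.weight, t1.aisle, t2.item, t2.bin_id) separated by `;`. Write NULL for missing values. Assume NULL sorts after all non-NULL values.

(12, B, Bolt, 6); (12, B, Bolt, 6); (16, NULL, Motor, NULL); (16, NULL, Sensor, 3); (22, NULL, Chip, 2); (30, B, Cable, 6); (30, B, Cable, 6); (31, B, Sensor, 6); (31, B, Sensor, 6); (32, B, Panel, 6); (32, B, Panel, 6); (37, NULL, Chip, 3)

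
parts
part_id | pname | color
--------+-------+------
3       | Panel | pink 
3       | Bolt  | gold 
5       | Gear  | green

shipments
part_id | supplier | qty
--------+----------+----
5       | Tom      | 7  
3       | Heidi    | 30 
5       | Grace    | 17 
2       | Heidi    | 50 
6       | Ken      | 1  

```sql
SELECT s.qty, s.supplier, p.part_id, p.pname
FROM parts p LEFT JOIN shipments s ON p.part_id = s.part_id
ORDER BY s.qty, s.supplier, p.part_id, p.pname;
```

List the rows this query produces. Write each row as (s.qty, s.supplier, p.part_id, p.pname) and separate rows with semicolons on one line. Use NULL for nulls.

(7, Tom, 5, Gear); (17, Grace, 5, Gear); (30, Heidi, 3, Bolt); (30, Heidi, 3, Panel)

LEFT JOIN keeps every row from `parts`; unmatched rows get NULL for `shipments`'s columns.
Matching on p.part_id = s.part_id.
Matched pairs: 4; unmatched p rows kept: 0.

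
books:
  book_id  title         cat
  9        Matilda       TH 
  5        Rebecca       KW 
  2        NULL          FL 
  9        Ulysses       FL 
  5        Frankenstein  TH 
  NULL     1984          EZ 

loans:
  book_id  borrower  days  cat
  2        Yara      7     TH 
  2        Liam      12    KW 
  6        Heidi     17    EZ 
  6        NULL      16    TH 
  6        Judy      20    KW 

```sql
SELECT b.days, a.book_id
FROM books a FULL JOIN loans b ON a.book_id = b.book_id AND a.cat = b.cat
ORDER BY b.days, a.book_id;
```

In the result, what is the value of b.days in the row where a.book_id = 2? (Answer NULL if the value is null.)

NULL

FULL OUTER JOIN keeps every row from both sides; unmatched rows get NULL for the other side's columns.
Matching on a.book_id = b.book_id AND a.cat = b.cat. A NULL in a compared column never satisfies the condition.
- book_id=9, cat=TH: no b row matches, row kept with b columns NULL.
- book_id=5, cat=KW: no b row matches, row kept with b columns NULL.
- book_id=2, cat=FL: no b row matches, row kept with b columns NULL.
- book_id=9, cat=FL: no b row matches, row kept with b columns NULL.
- book_id=5, cat=TH: no b row matches, row kept with b columns NULL.
- book_id=NULL, cat=EZ: no b row matches, row kept with b columns NULL.
- 5 b row(s) had no a match → kept, a columns NULL.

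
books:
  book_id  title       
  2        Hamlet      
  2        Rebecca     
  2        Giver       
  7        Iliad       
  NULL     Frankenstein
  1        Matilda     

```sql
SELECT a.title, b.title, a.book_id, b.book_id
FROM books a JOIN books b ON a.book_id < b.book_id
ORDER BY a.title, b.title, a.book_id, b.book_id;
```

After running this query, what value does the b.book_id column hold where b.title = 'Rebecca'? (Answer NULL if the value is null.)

2

INNER JOIN keeps only pairs where the ON condition holds.
Matching on a.book_id < b.book_id. A NULL in a compared column never satisfies the condition.
Matched pairs: 7.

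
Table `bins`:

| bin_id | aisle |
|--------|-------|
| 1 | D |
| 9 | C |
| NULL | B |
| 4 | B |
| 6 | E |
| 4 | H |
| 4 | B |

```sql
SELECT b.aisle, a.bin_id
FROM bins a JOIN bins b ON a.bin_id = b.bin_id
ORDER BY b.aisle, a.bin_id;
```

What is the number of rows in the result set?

12

INNER JOIN keeps only pairs where the ON condition holds.
Matching on a.bin_id = b.bin_id. A NULL in a compared column never satisfies the condition.
- a (bin_id=1) pairs with 1 row(s) of b.
- a (bin_id=9) pairs with 1 row(s) of b.
- a (bin_id=NULL) has no partner → excluded.
- a (bin_id=4) pairs with 3 row(s) of b.
- a (bin_id=6) pairs with 1 row(s) of b.
- a (bin_id=4) pairs with 3 row(s) of b.
- a (bin_id=4) pairs with 3 row(s) of b.
Total: 12 rows.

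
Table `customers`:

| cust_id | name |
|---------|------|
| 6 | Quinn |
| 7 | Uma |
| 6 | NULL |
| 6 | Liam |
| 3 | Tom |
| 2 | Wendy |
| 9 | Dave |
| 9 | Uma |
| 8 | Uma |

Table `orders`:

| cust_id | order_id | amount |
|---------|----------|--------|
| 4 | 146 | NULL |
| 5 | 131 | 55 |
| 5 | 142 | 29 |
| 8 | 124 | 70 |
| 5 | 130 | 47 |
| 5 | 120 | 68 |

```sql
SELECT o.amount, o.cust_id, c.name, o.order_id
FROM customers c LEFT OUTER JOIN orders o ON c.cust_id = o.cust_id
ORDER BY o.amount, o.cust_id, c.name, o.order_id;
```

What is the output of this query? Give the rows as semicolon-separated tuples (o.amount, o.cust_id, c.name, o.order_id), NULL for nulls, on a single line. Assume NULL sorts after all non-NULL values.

LEFT JOIN keeps every row from `customers`; unmatched rows get NULL for `orders`'s columns.
Matching on c.cust_id = o.cust_id.
Matched pairs: 1; unmatched c rows kept: 8.

(70, 8, Uma, 124); (NULL, NULL, Dave, NULL); (NULL, NULL, Liam, NULL); (NULL, NULL, Quinn, NULL); (NULL, NULL, Tom, NULL); (NULL, NULL, Uma, NULL); (NULL, NULL, Uma, NULL); (NULL, NULL, Wendy, NULL); (NULL, NULL, NULL, NULL)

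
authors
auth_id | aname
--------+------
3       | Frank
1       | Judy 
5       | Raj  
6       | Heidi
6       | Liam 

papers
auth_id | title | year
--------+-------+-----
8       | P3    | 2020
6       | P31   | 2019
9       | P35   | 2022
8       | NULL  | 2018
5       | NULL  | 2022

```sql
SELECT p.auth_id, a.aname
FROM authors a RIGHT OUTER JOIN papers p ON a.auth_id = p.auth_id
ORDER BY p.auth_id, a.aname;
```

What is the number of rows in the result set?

RIGHT JOIN keeps every row from `papers`; unmatched rows get NULL for `authors`'s columns.
Matching on a.auth_id = p.auth_id.
Matched pairs: 3; unmatched p rows kept: 3.
Total: 3 matched + 3 padded = 6 rows.

6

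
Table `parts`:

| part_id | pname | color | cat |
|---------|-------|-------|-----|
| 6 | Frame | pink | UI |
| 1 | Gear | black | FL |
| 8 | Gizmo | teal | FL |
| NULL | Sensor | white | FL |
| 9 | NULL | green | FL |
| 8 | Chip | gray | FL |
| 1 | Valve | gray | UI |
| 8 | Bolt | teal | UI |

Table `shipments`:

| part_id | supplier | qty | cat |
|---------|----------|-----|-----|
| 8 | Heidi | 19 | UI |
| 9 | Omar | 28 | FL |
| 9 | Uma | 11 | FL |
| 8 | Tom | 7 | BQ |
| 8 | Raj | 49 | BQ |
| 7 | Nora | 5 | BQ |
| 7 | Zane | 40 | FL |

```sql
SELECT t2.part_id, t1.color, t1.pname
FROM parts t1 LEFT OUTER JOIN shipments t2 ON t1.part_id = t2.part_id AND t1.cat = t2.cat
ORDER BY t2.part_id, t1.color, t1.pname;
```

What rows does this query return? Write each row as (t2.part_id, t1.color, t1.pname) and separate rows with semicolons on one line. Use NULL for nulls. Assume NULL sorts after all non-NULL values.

LEFT JOIN keeps every row from `parts`; unmatched rows get NULL for `shipments`'s columns.
Matching on t1.part_id = t2.part_id AND t1.cat = t2.cat. A NULL in a compared column never satisfies the condition.
- part_id=6, cat=UI: no t2 row matches, row kept with t2 columns NULL.
- part_id=1, cat=FL: no t2 row matches, row kept with t2 columns NULL.
- part_id=8, cat=FL: no t2 row matches, row kept with t2 columns NULL.
- part_id=NULL, cat=FL: no t2 row matches, row kept with t2 columns NULL.
- part_id=9, cat=FL: 2 matching t2 row(s), so 2 row(s) emitted.
- part_id=8, cat=FL: no t2 row matches, row kept with t2 columns NULL.
- part_id=1, cat=UI: no t2 row matches, row kept with t2 columns NULL.
- part_id=8, cat=UI: 1 matching t2 row(s), so 1 row(s) emitted.
After projecting and ordering:
t2.part_id | t1.color | t1.pname
8 | teal | Bolt
9 | green | NULL
9 | green | NULL
NULL | black | Gear
NULL | gray | Chip
NULL | gray | Valve
NULL | pink | Frame
NULL | teal | Gizmo
NULL | white | Sensor

(8, teal, Bolt); (9, green, NULL); (9, green, NULL); (NULL, black, Gear); (NULL, gray, Chip); (NULL, gray, Valve); (NULL, pink, Frame); (NULL, teal, Gizmo); (NULL, white, Sensor)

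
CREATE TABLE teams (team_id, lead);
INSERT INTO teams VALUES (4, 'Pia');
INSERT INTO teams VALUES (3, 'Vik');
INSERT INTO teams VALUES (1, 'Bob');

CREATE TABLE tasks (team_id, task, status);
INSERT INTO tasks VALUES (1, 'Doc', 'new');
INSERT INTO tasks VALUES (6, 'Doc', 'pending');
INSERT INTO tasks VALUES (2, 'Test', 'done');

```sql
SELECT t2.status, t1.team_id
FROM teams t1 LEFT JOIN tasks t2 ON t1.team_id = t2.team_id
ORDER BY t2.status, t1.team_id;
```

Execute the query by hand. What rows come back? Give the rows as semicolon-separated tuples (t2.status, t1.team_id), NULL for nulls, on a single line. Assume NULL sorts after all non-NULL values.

(new, 1); (NULL, 3); (NULL, 4)

LEFT JOIN keeps every row from `teams`; unmatched rows get NULL for `tasks`'s columns.
Matching on t1.team_id = t2.team_id.
- t1 row (team_id=4): no match → kept, t2 columns NULL.
- t1 row (team_id=3): no match → kept, t2 columns NULL.
- t1 row (team_id=1): matches 1 t2 row(s) → 1 output row(s).
After projecting and ordering:
t2.status | t1.team_id
new | 1
NULL | 3
NULL | 4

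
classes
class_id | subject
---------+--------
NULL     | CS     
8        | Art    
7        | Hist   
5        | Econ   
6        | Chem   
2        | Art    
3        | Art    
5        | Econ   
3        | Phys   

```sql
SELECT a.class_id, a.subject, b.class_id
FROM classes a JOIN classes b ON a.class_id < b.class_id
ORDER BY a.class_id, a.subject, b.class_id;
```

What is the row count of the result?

INNER JOIN keeps only pairs where the ON condition holds.
Matching on a.class_id < b.class_id. A NULL in a compared column never satisfies the condition.
- a (class_id=NULL) has no partner → excluded.
- a (class_id=8) has no partner → excluded.
- a (class_id=7) pairs with 1 row(s) of b.
- a (class_id=5) pairs with 3 row(s) of b.
- a (class_id=6) pairs with 2 row(s) of b.
- a (class_id=2) pairs with 7 row(s) of b.
- a (class_id=3) pairs with 5 row(s) of b.
- a (class_id=5) pairs with 3 row(s) of b.
- a (class_id=3) pairs with 5 row(s) of b.
Total: 26 rows.

26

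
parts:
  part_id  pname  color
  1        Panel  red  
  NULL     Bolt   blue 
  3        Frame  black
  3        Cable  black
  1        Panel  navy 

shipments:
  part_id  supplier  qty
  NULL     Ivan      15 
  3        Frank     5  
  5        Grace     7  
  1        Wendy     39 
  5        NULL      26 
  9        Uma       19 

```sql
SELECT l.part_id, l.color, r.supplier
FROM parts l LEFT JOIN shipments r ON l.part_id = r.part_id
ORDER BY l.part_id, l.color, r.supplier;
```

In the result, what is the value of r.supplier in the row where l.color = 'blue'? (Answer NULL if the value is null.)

NULL

LEFT JOIN keeps every row from `parts`; unmatched rows get NULL for `shipments`'s columns.
Matching on l.part_id = r.part_id. A NULL in a compared column never satisfies the condition.
Matched pairs: 4; unmatched l rows kept: 1.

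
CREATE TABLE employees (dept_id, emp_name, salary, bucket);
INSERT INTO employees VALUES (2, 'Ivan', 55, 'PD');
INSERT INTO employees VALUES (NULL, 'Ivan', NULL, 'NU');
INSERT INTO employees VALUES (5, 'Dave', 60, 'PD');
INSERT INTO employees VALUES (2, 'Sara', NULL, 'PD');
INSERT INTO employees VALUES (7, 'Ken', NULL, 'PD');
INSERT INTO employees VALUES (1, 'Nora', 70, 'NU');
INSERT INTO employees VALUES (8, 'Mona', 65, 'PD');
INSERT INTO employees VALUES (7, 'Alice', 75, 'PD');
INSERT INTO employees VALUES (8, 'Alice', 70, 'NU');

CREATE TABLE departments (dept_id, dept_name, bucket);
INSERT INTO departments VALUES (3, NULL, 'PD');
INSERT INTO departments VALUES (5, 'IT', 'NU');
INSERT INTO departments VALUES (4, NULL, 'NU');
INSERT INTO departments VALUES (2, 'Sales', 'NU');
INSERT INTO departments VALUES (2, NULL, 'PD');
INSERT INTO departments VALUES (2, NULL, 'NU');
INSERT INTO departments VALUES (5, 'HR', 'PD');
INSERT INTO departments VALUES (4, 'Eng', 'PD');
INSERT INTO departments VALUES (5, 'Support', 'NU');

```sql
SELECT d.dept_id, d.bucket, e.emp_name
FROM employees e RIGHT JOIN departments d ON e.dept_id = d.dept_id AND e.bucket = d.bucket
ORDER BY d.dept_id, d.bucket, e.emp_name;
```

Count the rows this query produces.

10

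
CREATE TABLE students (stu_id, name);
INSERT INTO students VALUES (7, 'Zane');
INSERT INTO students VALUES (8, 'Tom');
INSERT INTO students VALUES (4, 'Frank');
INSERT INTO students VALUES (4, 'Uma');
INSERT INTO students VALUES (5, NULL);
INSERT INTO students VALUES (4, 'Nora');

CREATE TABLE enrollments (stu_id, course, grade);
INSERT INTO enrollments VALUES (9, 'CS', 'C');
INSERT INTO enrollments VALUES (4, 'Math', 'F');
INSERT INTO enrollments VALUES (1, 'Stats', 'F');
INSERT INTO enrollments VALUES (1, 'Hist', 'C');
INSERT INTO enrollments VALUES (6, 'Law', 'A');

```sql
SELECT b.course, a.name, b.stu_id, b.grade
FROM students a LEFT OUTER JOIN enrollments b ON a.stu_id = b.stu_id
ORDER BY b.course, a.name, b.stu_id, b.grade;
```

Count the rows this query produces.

6

LEFT JOIN keeps every row from `students`; unmatched rows get NULL for `enrollments`'s columns.
Matching on a.stu_id = b.stu_id.
Matched pairs: 3; unmatched a rows kept: 3.
Total: 3 matched + 3 padded = 6 rows.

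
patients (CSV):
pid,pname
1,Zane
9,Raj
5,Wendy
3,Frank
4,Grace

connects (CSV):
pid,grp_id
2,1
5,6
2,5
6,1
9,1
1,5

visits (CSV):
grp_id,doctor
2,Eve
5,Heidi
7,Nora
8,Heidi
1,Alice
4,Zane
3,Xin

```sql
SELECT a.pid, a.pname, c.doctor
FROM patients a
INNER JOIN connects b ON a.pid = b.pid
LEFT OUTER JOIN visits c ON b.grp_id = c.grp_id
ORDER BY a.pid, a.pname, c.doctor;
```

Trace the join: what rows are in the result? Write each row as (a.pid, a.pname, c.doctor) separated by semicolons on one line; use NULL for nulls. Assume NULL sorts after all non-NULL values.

(1, Zane, Heidi); (5, Wendy, NULL); (9, Raj, Alice)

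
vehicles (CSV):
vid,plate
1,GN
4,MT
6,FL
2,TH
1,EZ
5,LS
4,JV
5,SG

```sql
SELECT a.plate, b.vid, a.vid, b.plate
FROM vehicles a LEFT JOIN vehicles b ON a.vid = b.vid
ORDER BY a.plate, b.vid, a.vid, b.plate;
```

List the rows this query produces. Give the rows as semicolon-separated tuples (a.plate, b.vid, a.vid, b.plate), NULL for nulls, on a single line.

LEFT JOIN keeps every row from `vehicles a`; unmatched rows get NULL for `vehicles b`'s columns.
Matching on a.vid = b.vid.
- a row (vid=1): matches 2 b row(s) → 2 output row(s).
- a row (vid=4): matches 2 b row(s) → 2 output row(s).
- a row (vid=6): matches 1 b row(s) → 1 output row(s).
- a row (vid=2): matches 1 b row(s) → 1 output row(s).
- a row (vid=1): matches 2 b row(s) → 2 output row(s).
- a row (vid=5): matches 2 b row(s) → 2 output row(s).
- a row (vid=4): matches 2 b row(s) → 2 output row(s).
- a row (vid=5): matches 2 b row(s) → 2 output row(s).

(EZ, 1, 1, EZ); (EZ, 1, 1, GN); (FL, 6, 6, FL); (GN, 1, 1, EZ); (GN, 1, 1, GN); (JV, 4, 4, JV); (JV, 4, 4, MT); (LS, 5, 5, LS); (LS, 5, 5, SG); (MT, 4, 4, JV); (MT, 4, 4, MT); (SG, 5, 5, LS); (SG, 5, 5, SG); (TH, 2, 2, TH)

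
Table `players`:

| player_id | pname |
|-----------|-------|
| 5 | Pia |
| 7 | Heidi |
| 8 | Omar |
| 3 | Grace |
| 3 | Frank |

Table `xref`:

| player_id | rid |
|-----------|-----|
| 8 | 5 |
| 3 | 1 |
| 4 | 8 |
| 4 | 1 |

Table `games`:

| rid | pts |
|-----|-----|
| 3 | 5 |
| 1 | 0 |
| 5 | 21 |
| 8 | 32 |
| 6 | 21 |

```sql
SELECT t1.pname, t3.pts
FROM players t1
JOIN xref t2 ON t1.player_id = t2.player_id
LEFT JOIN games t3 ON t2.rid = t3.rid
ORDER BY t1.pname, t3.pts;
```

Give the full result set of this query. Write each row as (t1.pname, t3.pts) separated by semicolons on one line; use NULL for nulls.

(Frank, 0); (Grace, 0); (Omar, 21)

Step 1 — t1 INNER JOIN t2 on player_id → 3 row(s).
Then LEFT JOIN `games t3` on rid: each of those 3 rows is kept; rows whose t2.rid has no match in t3 get NULL for t3's columns.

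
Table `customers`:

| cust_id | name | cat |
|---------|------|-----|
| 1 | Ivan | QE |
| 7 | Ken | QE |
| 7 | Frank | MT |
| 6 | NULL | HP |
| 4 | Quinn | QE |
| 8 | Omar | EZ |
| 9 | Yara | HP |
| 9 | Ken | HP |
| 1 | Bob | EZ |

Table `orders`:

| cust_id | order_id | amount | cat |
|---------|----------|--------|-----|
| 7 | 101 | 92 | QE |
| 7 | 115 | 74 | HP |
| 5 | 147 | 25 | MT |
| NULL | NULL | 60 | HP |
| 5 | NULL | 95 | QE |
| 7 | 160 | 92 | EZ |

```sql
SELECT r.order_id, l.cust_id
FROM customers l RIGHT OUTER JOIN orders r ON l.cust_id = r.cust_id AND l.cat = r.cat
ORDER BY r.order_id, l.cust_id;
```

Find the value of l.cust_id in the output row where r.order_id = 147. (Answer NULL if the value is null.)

NULL

RIGHT JOIN keeps every row from `orders`; unmatched rows get NULL for `customers`'s columns.
Matching on l.cust_id = r.cust_id AND l.cat = r.cat. A NULL in a compared column never satisfies the condition.
Matched pairs: 1; unmatched r rows kept: 5.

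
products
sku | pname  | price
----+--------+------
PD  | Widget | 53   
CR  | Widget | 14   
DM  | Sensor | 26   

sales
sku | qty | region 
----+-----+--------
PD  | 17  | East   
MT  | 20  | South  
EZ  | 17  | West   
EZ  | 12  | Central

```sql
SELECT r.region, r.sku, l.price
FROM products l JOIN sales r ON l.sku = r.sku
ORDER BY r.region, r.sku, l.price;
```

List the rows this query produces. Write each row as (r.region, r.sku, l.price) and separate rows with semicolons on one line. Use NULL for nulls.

(East, PD, 53)

INNER JOIN keeps only pairs where the ON condition holds.
Matching on l.sku = r.sku.
- l (sku=PD) pairs with 1 row(s) of r.
- l (sku=CR) has no partner → excluded.
- l (sku=DM) has no partner → excluded.
After projecting and ordering:
r.region | r.sku | l.price
East | PD | 53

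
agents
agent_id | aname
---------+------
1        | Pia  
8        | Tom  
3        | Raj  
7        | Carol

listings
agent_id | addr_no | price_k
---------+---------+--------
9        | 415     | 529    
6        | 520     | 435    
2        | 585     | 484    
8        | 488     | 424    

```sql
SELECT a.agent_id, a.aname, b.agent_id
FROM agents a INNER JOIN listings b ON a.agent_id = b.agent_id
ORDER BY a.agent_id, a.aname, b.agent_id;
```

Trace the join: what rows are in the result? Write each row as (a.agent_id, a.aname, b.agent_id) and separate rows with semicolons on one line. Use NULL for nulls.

(8, Tom, 8)

INNER JOIN keeps only pairs where the ON condition holds.
Matching on a.agent_id = b.agent_id.
- agent_id=1: no matching b row, dropped.
- agent_id=8: 1 matching b row(s), so 1 row(s) emitted.
- agent_id=3: no matching b row, dropped.
- agent_id=7: no matching b row, dropped.
After projecting and ordering:
a.agent_id | a.aname | b.agent_id
8 | Tom | 8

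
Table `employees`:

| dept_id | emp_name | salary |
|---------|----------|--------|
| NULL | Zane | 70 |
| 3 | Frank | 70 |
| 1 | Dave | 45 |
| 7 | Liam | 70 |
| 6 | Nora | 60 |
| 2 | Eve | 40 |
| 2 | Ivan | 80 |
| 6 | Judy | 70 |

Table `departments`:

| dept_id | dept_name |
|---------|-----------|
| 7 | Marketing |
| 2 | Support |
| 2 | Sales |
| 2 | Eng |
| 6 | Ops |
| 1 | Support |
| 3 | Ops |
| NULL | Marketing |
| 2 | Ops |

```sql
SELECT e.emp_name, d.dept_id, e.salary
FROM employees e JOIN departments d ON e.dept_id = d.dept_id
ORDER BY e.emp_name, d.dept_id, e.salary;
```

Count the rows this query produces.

INNER JOIN keeps only pairs where the ON condition holds.
Matching on e.dept_id = d.dept_id. A NULL in a compared column never satisfies the condition.
Matched pairs: 13.
Total: 13 rows.

13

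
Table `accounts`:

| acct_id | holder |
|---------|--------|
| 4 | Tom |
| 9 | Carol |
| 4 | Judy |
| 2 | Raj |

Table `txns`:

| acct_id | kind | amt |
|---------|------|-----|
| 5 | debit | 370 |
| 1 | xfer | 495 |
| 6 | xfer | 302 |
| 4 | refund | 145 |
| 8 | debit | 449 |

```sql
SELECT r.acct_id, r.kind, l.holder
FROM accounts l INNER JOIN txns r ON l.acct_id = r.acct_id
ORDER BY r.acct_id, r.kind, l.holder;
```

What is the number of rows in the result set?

2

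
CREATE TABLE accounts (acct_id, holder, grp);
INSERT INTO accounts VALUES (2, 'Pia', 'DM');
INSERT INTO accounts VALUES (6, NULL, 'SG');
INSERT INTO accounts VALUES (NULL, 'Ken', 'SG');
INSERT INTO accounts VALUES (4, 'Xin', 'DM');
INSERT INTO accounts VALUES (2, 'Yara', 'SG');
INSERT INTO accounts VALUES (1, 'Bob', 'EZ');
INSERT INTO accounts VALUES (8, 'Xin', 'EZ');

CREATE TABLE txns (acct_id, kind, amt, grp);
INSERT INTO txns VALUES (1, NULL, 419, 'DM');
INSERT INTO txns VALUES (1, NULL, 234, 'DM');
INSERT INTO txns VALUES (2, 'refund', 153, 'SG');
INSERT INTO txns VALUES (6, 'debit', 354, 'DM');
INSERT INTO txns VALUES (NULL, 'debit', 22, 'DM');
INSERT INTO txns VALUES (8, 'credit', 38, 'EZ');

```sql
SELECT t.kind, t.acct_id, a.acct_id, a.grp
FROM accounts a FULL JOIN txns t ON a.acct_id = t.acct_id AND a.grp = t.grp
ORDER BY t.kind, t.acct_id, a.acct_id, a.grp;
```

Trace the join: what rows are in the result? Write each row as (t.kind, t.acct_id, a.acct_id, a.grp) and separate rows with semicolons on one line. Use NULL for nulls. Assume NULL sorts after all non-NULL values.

FULL OUTER JOIN keeps every row from both sides; unmatched rows get NULL for the other side's columns.
Matching on a.acct_id = t.acct_id AND a.grp = t.grp. A NULL in a compared column never satisfies the condition.
- acct_id=2, grp=DM: no t row matches, row kept with t columns NULL.
- acct_id=6, grp=SG: no t row matches, row kept with t columns NULL.
- acct_id=NULL, grp=SG: no t row matches, row kept with t columns NULL.
- acct_id=4, grp=DM: no t row matches, row kept with t columns NULL.
- acct_id=2, grp=SG: 1 matching t row(s), so 1 row(s) emitted.
- acct_id=1, grp=EZ: no t row matches, row kept with t columns NULL.
- acct_id=8, grp=EZ: 1 matching t row(s), so 1 row(s) emitted.
- plus 4 unmatched t row(s), each kept with NULL a columns.

(credit, 8, 8, EZ); (debit, 6, NULL, NULL); (debit, NULL, NULL, NULL); (refund, 2, 2, SG); (NULL, 1, NULL, NULL); (NULL, 1, NULL, NULL); (NULL, NULL, 1, EZ); (NULL, NULL, 2, DM); (NULL, NULL, 4, DM); (NULL, NULL, 6, SG); (NULL, NULL, NULL, SG)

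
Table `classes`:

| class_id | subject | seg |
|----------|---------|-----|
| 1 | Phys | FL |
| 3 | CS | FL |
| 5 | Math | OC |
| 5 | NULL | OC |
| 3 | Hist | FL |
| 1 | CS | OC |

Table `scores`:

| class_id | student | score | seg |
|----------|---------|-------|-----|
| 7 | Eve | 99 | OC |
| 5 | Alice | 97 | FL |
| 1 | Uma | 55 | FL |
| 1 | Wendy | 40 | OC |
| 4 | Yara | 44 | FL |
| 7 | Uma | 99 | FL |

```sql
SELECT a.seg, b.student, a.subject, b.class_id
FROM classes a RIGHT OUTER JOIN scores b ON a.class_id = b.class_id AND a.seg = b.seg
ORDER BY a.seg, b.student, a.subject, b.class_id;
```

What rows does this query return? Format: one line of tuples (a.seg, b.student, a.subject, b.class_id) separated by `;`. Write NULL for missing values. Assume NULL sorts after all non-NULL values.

(FL, Uma, Phys, 1); (OC, Wendy, CS, 1); (NULL, Alice, NULL, 5); (NULL, Eve, NULL, 7); (NULL, Uma, NULL, 7); (NULL, Yara, NULL, 4)

RIGHT JOIN keeps every row from `scores`; unmatched rows get NULL for `classes`'s columns.
Matching on a.class_id = b.class_id AND a.seg = b.seg.
Matched pairs: 2; unmatched b rows kept: 4.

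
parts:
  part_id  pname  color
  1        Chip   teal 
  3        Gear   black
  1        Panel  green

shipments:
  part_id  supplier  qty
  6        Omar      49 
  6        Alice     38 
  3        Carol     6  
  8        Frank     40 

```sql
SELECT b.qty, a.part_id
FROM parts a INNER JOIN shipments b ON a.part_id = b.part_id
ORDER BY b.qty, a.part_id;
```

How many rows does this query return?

INNER JOIN keeps only pairs where the ON condition holds.
Matching on a.part_id = b.part_id.
- a row (part_id=1): no match → dropped.
- a row (part_id=3): matches 1 b row(s) → 1 output row(s).
- a row (part_id=1): no match → dropped.
Total: 1 rows.

1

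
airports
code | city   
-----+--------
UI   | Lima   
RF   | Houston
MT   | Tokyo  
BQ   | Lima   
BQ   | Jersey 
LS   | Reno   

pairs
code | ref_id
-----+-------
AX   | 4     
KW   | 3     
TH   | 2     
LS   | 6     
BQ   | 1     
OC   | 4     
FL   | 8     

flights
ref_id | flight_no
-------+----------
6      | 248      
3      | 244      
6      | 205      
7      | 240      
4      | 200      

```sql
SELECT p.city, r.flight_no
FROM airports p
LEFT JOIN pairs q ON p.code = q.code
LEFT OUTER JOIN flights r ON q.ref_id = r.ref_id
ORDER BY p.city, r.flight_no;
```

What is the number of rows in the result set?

Evaluate left to right. First `airports p LEFT JOIN pairs q` on code: 6 row(s).
Then LEFT JOIN `flights r` on ref_id: each of those 6 rows is kept; rows whose q.ref_id has no match in r get NULL for r's columns.
Result: 7 row(s).

7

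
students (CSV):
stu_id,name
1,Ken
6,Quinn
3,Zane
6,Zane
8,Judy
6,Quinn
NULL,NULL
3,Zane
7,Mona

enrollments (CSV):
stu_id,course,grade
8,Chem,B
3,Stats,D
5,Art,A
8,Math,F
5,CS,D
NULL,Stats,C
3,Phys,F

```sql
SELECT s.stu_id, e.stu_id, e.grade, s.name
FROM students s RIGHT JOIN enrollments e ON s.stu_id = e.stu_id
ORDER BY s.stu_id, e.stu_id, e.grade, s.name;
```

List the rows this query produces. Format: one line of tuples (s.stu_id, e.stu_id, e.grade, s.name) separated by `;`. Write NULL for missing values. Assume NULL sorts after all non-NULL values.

(3, 3, D, Zane); (3, 3, D, Zane); (3, 3, F, Zane); (3, 3, F, Zane); (8, 8, B, Judy); (8, 8, F, Judy); (NULL, 5, A, NULL); (NULL, 5, D, NULL); (NULL, NULL, C, NULL)

RIGHT JOIN keeps every row from `enrollments`; unmatched rows get NULL for `students`'s columns.
Matching on s.stu_id = e.stu_id. A NULL in a compared column never satisfies the condition.
Matched pairs: 6; unmatched e rows kept: 3.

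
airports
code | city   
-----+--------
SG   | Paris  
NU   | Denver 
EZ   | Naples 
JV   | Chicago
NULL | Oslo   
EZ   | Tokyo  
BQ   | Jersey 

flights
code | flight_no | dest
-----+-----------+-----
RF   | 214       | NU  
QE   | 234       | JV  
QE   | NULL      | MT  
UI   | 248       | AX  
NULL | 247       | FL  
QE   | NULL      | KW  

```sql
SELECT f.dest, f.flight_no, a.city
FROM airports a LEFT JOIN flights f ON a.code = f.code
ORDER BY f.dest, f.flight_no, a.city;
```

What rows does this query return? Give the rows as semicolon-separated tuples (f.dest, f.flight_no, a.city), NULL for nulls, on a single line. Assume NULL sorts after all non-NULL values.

LEFT JOIN keeps every row from `airports`; unmatched rows get NULL for `flights`'s columns.
Matching on a.code = f.code. A NULL in a compared column never satisfies the condition.
Matched pairs: 0; unmatched a rows kept: 7.

(NULL, NULL, Chicago); (NULL, NULL, Denver); (NULL, NULL, Jersey); (NULL, NULL, Naples); (NULL, NULL, Oslo); (NULL, NULL, Paris); (NULL, NULL, Tokyo)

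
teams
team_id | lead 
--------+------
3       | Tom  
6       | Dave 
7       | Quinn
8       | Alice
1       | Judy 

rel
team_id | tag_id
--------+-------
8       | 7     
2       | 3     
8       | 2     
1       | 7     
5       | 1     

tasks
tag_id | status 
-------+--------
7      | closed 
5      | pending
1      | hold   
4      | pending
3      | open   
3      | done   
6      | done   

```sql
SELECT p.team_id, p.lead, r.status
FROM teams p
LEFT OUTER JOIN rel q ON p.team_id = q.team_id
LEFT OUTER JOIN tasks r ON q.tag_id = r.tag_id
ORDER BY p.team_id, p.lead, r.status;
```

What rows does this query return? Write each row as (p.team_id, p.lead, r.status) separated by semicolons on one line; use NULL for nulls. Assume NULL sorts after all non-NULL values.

(1, Judy, closed); (3, Tom, NULL); (6, Dave, NULL); (7, Quinn, NULL); (8, Alice, closed); (8, Alice, NULL)

Evaluate left to right. First `teams p LEFT JOIN rel q` on team_id: 6 row(s).
Then LEFT JOIN `tasks r` on tag_id: each of those 6 rows is kept; rows whose q.tag_id has no match in r get NULL for r's columns.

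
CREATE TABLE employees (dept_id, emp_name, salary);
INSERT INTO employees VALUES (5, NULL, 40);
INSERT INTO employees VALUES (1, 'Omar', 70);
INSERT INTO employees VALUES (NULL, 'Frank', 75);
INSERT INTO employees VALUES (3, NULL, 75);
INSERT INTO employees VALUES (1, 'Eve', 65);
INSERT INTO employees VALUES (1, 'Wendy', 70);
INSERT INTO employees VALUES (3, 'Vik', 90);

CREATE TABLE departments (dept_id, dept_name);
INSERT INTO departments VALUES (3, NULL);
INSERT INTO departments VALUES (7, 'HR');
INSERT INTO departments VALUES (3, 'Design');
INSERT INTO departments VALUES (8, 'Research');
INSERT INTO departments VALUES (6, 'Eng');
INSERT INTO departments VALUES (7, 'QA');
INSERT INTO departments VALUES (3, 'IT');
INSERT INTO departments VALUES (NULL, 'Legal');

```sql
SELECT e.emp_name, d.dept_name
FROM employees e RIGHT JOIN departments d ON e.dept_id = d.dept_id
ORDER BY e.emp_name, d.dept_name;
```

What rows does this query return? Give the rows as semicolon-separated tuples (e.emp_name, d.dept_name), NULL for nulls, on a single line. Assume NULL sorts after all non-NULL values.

(Vik, Design); (Vik, IT); (Vik, NULL); (NULL, Design); (NULL, Eng); (NULL, HR); (NULL, IT); (NULL, Legal); (NULL, QA); (NULL, Research); (NULL, NULL)

RIGHT JOIN keeps every row from `departments`; unmatched rows get NULL for `employees`'s columns.
Matching on e.dept_id = d.dept_id. A NULL in a compared column never satisfies the condition.
- dept_id=5: no matching d row.
- dept_id=1: no matching d row.
- dept_id=NULL: no matching d row.
- dept_id=3: 3 matching d row(s), so 3 row(s) emitted.
- dept_id=1: no matching d row.
- dept_id=1: no matching d row.
- dept_id=3: 3 matching d row(s), so 3 row(s) emitted.
- 5 row(s) from d found no e partner → padded with NULL.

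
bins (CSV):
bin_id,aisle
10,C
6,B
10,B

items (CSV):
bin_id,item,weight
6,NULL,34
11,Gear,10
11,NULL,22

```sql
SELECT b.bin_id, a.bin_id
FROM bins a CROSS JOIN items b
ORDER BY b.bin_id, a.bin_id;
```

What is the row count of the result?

9

CROSS JOIN pairs every row of `bins` with every row of `items`: 3 × 3 = 9 rows.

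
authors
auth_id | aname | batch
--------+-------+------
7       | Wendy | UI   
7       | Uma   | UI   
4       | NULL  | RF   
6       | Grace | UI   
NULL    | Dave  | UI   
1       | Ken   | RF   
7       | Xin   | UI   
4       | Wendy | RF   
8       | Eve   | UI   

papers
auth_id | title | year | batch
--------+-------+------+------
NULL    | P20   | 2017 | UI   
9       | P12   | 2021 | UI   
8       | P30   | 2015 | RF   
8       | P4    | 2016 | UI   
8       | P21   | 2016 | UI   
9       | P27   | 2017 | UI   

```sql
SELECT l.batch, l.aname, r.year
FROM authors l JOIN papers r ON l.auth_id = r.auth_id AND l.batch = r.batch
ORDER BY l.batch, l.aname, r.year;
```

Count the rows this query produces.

2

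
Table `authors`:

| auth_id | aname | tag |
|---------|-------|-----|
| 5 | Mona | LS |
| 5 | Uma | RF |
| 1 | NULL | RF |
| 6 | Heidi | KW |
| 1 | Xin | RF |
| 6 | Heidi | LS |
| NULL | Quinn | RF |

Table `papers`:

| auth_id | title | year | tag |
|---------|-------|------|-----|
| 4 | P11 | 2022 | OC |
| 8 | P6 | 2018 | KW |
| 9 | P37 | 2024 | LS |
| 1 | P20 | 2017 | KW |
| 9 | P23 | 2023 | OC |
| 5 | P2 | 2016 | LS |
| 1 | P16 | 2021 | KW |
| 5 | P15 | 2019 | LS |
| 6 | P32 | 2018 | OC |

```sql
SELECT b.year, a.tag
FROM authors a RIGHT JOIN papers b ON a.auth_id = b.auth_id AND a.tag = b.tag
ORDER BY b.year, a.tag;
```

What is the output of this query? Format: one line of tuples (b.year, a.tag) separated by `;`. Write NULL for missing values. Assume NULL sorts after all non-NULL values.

(2016, LS); (2017, NULL); (2018, NULL); (2018, NULL); (2019, LS); (2021, NULL); (2022, NULL); (2023, NULL); (2024, NULL)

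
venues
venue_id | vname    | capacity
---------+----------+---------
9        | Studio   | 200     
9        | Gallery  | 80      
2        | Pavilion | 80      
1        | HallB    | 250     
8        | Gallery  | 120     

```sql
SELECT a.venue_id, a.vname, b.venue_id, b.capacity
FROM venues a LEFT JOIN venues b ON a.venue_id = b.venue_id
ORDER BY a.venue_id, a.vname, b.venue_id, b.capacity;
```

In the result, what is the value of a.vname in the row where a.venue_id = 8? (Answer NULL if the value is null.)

LEFT JOIN keeps every row from `venues a`; unmatched rows get NULL for `venues b`'s columns.
Matching on a.venue_id = b.venue_id.
Matched pairs: 7; unmatched a rows kept: 0.

Gallery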